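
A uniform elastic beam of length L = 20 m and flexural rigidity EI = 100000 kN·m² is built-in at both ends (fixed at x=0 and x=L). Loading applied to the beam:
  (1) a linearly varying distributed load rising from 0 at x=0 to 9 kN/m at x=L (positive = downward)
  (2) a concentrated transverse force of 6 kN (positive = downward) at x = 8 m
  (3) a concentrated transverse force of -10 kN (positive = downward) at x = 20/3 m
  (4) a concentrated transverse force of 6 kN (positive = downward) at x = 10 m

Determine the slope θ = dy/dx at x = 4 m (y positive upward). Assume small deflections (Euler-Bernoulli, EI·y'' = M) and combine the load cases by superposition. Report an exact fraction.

θ(4) = -239251/84375000 rad

Load 1 — triangular load w₀=9 kN/m (0→w₀ over full span):
  θ_1 = -w₀(2x(L-x)(L-2x)(x+2L)+x²(L-x)²)/(120LEI) = -9·(2·4·(20-4)·(20-2·4)·(4+2·20)+4²·(20-4)²)/(120·20·100000) = -42/15625 rad
Load 2 — point force P=6 kN at a=8 m (b=L-a=12):
  θ_2 = -Pb²x(2aL-(3a+b)x)/(2L³EI)  [x≤a] = -6·12²·4·(2·8·20-(3·8+12)·4)/(2·20³·100000) = -297/781250 rad
Load 3 — point force P=-10 kN at a=20/3 m (b=L-a=40/3):
  θ_3 = -Pb²x(2aL-(3a+b)x)/(2L³EI)  [x≤a] = -(-10)·(40/3)²·4·(2·(20/3)·20-(3·(20/3)+(40/3))·4)/(2·20³·100000) = 2/3375 rad
Load 4 — point force P=6 kN at a=10 m (b=L-a=10):
  θ_4 = -Pb²x(2aL-(3a+b)x)/(2L³EI)  [x≤a] = -6·10²·4·(2·10·20-(3·10+10)·4)/(2·20³·100000) = -9/25000 rad
Superposition: θ = Σ θ_i = -239251/84375000 rad ≈ -0.002836 rad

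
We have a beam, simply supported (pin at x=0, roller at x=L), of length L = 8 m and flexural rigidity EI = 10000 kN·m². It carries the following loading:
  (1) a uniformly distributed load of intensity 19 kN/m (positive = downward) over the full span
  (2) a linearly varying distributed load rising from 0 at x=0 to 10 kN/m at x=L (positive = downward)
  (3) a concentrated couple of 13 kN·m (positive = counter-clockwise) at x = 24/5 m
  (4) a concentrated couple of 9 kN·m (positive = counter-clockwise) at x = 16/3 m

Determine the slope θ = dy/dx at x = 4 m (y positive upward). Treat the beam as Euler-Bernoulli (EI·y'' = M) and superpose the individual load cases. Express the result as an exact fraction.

Load 1 — uniform load w=19 kN/m over full span:
  θ_1 = -w(L³-6Lx²+4x³)/(24EI) = -19·(8³-6·8·4²+4·4³)/(24·10000) = 0 rad
Load 2 — triangular load w₀=10 kN/m (0→w₀ over full span):
  θ_2 = -w₀(7L⁴-30L²x²+15x⁴)/(360LEI) = -10·(7·8⁴-30·8²·4²+15·4⁴)/(360·8·10000) = -7/11250 rad
Load 3 — applied couple M₀=13 kN·m at a=24/5 m (b=L-a=16/5):
  θ_3 = (M₀x²/(2L)+C₁)/EI  [x≤a] with C₁=M₀(3b²-L²)/(6L)=-676/75 = (13·4²/(2·8)+(-676/75))/10000 = 299/750000 rad
Load 4 — applied couple M₀=9 kN·m at a=16/3 m (b=L-a=8/3):
  θ_4 = (M₀x²/(2L)+C₁)/EI  [x≤a] with C₁=M₀(3b²-L²)/(6L)=-8 = (9·4²/(2·8)+(-8))/10000 = 1/10000 rad
Superposition: θ = Σ θ_i = -139/1125000 rad ≈ -0.000124 rad

θ(4) = -139/1125000 rad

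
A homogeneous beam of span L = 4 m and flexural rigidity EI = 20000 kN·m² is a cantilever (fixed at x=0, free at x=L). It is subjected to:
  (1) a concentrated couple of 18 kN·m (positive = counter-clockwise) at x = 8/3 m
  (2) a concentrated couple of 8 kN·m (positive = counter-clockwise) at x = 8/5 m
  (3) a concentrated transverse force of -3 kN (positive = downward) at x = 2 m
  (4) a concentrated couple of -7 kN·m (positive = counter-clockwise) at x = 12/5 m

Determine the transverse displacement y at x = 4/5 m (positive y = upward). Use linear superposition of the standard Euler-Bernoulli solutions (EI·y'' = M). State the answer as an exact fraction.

Load 1 — applied couple M₀=18 kN·m at a=8/3 m (b=L-a=4/3):
  y_1 = M₀x²/(2EI)  [x≤a] = 18·(4/5)²/(2·20000) = 9/31250 m
Load 2 — applied couple M₀=8 kN·m at a=8/5 m (b=L-a=12/5):
  y_2 = M₀x²/(2EI)  [x≤a] = 8·(4/5)²/(2·20000) = 2/15625 m
Load 3 — point force P=-3 kN at a=2 m (b=L-a=2):
  y_3 = -Px²(3a-x)/(6EI)  [x≤a] = -(-3)·(4/5)²·(3·2-(4/5))/(6·20000) = 13/156250 m
Load 4 — applied couple M₀=-7 kN·m at a=12/5 m (b=L-a=8/5):
  y_4 = M₀x²/(2EI)  [x≤a] = (-7)·(4/5)²/(2·20000) = -7/62500 m
Superposition: y = Σ y_i = 121/312500 m ≈ 0.000387 m

y(4/5) = 121/312500 m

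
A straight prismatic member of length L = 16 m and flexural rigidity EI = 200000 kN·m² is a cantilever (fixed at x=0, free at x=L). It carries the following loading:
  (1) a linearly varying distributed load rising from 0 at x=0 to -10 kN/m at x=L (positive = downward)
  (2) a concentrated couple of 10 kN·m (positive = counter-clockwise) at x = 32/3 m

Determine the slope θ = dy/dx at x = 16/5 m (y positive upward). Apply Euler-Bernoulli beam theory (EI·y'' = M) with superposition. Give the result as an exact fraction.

θ(16/5) = 27607/2343750 rad

Load 1 — triangular load w₀=-10 kN/m (0→w₀ over full span):
  θ_1 = (w₀Lx²/4-w₀L²x/3-w₀x⁴/(24L))/EI = ((-10)·16·(16/5)²/4-(-10)·16²·(16/5)/3-(-10)·(16/5)⁴/(24·16))/200000 = 13616/1171875 rad
Load 2 — applied couple M₀=10 kN·m at a=32/3 m (b=L-a=16/3):
  θ_2 = M₀x/EI  [x≤a] = 10·(16/5)/200000 = 1/6250 rad
Superposition: θ = Σ θ_i = 27607/2343750 rad ≈ 0.011779 rad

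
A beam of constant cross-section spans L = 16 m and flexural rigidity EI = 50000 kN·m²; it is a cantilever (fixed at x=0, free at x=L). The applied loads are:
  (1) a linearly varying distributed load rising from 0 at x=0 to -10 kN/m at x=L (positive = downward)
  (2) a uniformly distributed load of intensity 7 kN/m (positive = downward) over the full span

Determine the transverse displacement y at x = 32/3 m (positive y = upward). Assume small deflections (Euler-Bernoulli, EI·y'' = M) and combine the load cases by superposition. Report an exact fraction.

Load 1 — triangular load w₀=-10 kN/m (0→w₀ over full span):
  y_1 = (w₀Lx³/12-w₀L²x²/6-w₀x⁵/(120L))/EI = ((-10)·16·(32/3)³/12-(-10)·16²·(32/3)²/6-(-10)·(32/3)⁵/(120·16))/50000 = 1507328/2278125 m
Load 2 — uniform load w=7 kN/m over full span:
  y_2 = -wx²(x²-4Lx+6L²)/(24EI) = -7·(32/3)²·((32/3)²-4·16·(32/3)+6·16²)/(24·50000) = -487424/759375 m
Superposition: y = Σ y_i = 45056/2278125 m ≈ 0.019778 m

y(32/3) = 45056/2278125 m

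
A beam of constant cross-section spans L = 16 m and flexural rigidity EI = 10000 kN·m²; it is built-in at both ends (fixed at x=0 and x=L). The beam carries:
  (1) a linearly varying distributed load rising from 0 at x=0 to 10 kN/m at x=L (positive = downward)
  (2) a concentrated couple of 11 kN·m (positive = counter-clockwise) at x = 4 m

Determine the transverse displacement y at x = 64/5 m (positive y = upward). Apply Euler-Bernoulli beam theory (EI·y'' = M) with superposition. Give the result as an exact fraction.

y(64/5) = -443077/11718750 m

Load 1 — triangular load w₀=10 kN/m (0→w₀ over full span):
  y_1 = -w₀x²(L-x)²(x+2L)/(120LEI) = -10·(64/5)²·(16-(64/5))²·((64/5)+2·16)/(120·16·10000) = -229376/5859375 m
Load 2 — applied couple M₀=11 kN·m at a=4 m (b=L-a=12):
  y_2 = (R_Ax³/6 - M_Ax²/2 - M₀(x-a)²/2)/EI  [x>a] with R_A=99/128, M_A=-33/16 = ((99/128)·(64/5)³/6 - (-33/16)·(64/5)²/2 - 11·((64/5)-4)²/2)/10000 = 209/156250 m
Superposition: y = Σ y_i = -443077/11718750 m ≈ -0.037809 m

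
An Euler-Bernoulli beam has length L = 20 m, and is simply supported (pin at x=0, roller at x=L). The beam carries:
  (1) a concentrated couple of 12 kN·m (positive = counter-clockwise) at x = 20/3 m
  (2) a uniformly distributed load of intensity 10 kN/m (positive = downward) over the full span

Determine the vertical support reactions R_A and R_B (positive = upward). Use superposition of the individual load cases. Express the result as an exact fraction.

R_A = 503/5 kN, R_B = 497/5 kN

Load 1 — applied couple M₀=12 kN·m at a=20/3 m (b=L-a=40/3):
  R_A = M₀/L = 12/20 = 3/5 kN
  R_B = -M₀/L = -12/20 = -3/5 kN
Load 2 — uniform load w=10 kN/m over full span:
  R_A = wL/2 = 10·20/2 = 100 kN
  R_B = wL/2 = 10·20/2 = 100 kN
Superposition: R_A = 503/5 kN, R_B = 497/5 kN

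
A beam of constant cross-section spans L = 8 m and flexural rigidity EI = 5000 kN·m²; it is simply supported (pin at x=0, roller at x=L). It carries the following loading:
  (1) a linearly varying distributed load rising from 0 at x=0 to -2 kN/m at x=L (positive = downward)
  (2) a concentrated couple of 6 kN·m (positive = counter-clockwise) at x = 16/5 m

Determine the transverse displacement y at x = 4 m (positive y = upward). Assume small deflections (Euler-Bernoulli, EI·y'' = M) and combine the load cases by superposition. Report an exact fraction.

y(4) = 581/46875 m

Load 1 — triangular load w₀=-2 kN/m (0→w₀ over full span):
  y_1 = -w₀x(7L⁴-10L²x²+3x⁴)/(360LEI) = -(-2)·4·(7·8⁴-10·8²·4²+3·4⁴)/(360·8·5000) = 4/375 m
Load 2 — applied couple M₀=6 kN·m at a=16/5 m (b=L-a=24/5):
  y_2 = (M₀x³/(6L)-M₀(x-a)²/2+C₁x)/EI  [x>a] with C₁=M₀(3b²-L²)/(6L)=16/25 = (6·4³/(6·8)-6·(4-(16/5))²/2+(16/25)·4)/5000 = 27/15625 m
Superposition: y = Σ y_i = 581/46875 m ≈ 0.012395 m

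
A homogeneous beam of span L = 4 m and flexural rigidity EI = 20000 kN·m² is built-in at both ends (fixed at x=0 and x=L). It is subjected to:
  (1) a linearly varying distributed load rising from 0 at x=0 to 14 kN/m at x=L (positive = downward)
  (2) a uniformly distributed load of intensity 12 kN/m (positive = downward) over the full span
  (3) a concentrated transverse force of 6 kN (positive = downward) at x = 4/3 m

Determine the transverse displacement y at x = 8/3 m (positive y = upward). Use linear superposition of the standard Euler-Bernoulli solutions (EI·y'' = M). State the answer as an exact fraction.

y(8/3) = -142/253125 m

Load 1 — triangular load w₀=14 kN/m (0→w₀ over full span):
  y_1 = -w₀x²(L-x)²(x+2L)/(120LEI) = -14·(8/3)²·(4-(8/3))²·((8/3)+2·4)/(120·4·20000) = -448/2278125 m
Load 2 — uniform load w=12 kN/m over full span:
  y_2 = -wx²(L-x)²/(24EI) = -12·(8/3)²·(4-(8/3))²/(24·20000) = -16/50625 m
Load 3 — point force P=6 kN at a=4/3 m (b=L-a=8/3):
  y_3 = -Pa²(L-x)²(3bL-(3b+a)(L-x))/(6L³EI)  [x>a] = -6·(4/3)²·(4-(8/3))²·(3·(8/3)·4-(3·(8/3)+(4/3))·(4-(8/3)))/(6·4³·20000) = -22/455625 m
Superposition: y = Σ y_i = -142/253125 m ≈ -0.000561 m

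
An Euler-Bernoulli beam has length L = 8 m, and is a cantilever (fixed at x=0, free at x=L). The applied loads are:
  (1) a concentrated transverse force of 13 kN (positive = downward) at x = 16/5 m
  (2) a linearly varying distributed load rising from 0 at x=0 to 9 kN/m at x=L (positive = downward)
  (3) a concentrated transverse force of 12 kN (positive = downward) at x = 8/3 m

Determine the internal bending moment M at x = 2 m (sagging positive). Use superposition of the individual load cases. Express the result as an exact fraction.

M(2) = -1451/10 kN·m

Load 1 — point force P=13 kN at a=16/5 m (b=L-a=24/5):
  M_1 = -P(a-x)  [x≤a] = -13·((16/5)-2) = -78/5 kN·m
Load 2 — triangular load w₀=9 kN/m (0→w₀ over full span):
  M_2 = w₀Lx/2 - w₀L²/3 - w₀x³/(6L) = 9·8·2/2 - 9·8²/3 - 9·2³/(6·8) = -243/2 kN·m
Load 3 — point force P=12 kN at a=8/3 m (b=L-a=16/3):
  M_3 = -P(a-x)  [x≤a] = -12·((8/3)-2) = -8 kN·m
Superposition: M = Σ M_i = -1451/10 kN·m ≈ -145.100000 kN·m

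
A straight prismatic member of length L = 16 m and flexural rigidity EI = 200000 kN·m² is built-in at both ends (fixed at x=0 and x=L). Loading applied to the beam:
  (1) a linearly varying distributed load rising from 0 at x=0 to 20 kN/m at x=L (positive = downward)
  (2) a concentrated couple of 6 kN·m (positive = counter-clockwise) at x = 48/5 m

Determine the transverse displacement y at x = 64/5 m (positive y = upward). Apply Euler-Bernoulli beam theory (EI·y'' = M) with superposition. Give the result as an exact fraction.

Load 1 — triangular load w₀=20 kN/m (0→w₀ over full span):
  y_1 = -w₀x²(L-x)²(x+2L)/(120LEI) = -20·(64/5)²·(16-(64/5))²·((64/5)+2·16)/(120·16·200000) = -114688/29296875 m
Load 2 — applied couple M₀=6 kN·m at a=48/5 m (b=L-a=32/5):
  y_2 = (R_Ax³/6 - M_Ax²/2 - M₀(x-a)²/2)/EI  [x>a] with R_A=27/50, M_A=48/25 = ((27/50)·(64/5)³/6 - (48/25)·(64/5)²/2 - 6·((64/5)-(48/5))²/2)/200000 = 36/9765625 m
Superposition: y = Σ y_i = -22916/5859375 m ≈ -0.003911 m

y(64/5) = -22916/5859375 m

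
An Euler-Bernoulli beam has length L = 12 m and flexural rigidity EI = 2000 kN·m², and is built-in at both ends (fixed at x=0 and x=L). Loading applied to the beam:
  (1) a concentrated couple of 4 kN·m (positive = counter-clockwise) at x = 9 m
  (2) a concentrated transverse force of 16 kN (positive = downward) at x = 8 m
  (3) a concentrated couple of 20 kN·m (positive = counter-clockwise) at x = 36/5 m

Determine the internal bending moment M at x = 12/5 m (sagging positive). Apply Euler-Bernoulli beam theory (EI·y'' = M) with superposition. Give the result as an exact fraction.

Load 1 — applied couple M₀=4 kN·m at a=9 m (b=L-a=3):
  M_1 = R_Ax - M_A  [x≤a] with R_A=3/8, M_A=5/4 = (3/8)·(12/5) - (5/4) = -7/20 kN·m
Load 2 — point force P=16 kN at a=8 m (b=L-a=4):
  M_2 = Pb²(3a+b)x/L³ - Pab²/L²  [x≤a] = 16·4²·(3·8+4)·(12/5)/12³ - 16·8·4²/12² = -64/15 kN·m
Load 3 — applied couple M₀=20 kN·m at a=36/5 m (b=L-a=24/5):
  M_3 = R_Ax - M_A  [x≤a] with R_A=12/5, M_A=32/5 = (12/5)·(12/5) - (32/5) = -16/25 kN·m
Superposition: M = Σ M_i = -1577/300 kN·m ≈ -5.256667 kN·m

M(12/5) = -1577/300 kN·m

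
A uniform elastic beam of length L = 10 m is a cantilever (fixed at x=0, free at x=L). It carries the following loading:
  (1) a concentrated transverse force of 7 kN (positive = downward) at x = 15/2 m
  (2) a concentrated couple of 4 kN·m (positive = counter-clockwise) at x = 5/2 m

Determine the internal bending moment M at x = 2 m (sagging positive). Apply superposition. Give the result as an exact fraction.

M(2) = -69/2 kN·m

Load 1 — point force P=7 kN at a=15/2 m (b=L-a=5/2):
  M_1 = -P(a-x)  [x≤a] = -7·((15/2)-2) = -77/2 kN·m
Load 2 — applied couple M₀=4 kN·m at a=5/2 m (b=L-a=15/2):
  M_2 = M₀  [x≤a] = 4 = 4 kN·m
Superposition: M = Σ M_i = -69/2 kN·m ≈ -34.500000 kN·m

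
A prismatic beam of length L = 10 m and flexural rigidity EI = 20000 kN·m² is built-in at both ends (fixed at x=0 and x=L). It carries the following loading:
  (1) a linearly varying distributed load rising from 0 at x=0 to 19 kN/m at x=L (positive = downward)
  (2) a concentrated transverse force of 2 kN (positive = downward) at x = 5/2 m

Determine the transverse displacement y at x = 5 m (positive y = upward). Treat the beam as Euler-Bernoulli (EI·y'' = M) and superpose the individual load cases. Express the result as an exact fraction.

Load 1 — triangular load w₀=19 kN/m (0→w₀ over full span):
  y_1 = -w₀x²(L-x)²(x+2L)/(120LEI) = -19·5²·(10-5)²·(5+2·10)/(120·10·20000) = -19/1536 m
Load 2 — point force P=2 kN at a=5/2 m (b=L-a=15/2):
  y_2 = -Pa²(L-x)²(3bL-(3b+a)(L-x))/(6L³EI)  [x>a] = -2·(5/2)²·(10-5)²·(3·(15/2)·10-(3·(15/2)+(5/2))·(10-5))/(6·10³·20000) = -1/3840 m
Superposition: y = Σ y_i = -97/7680 m ≈ -0.012630 m

y(5) = -97/7680 m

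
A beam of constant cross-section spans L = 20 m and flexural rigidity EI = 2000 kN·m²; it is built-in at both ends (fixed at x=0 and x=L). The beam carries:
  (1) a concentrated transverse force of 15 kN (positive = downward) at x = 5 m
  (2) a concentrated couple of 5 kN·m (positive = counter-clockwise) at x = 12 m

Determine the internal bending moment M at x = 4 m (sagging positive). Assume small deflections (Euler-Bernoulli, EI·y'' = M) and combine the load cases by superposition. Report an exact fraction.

Load 1 — point force P=15 kN at a=5 m (b=L-a=15):
  M_1 = Pb²(3a+b)x/L³ - Pab²/L²  [x≤a] = 15·15²·(3·5+15)·4/20³ - 15·5·15²/20² = 135/16 kN·m
Load 2 — applied couple M₀=5 kN·m at a=12 m (b=L-a=8):
  M_2 = R_Ax - M_A  [x≤a] with R_A=9/25, M_A=8/5 = (9/25)·4 - (8/5) = -4/25 kN·m
Superposition: M = Σ M_i = 3311/400 kN·m ≈ 8.277500 kN·m

M(4) = 3311/400 kN·m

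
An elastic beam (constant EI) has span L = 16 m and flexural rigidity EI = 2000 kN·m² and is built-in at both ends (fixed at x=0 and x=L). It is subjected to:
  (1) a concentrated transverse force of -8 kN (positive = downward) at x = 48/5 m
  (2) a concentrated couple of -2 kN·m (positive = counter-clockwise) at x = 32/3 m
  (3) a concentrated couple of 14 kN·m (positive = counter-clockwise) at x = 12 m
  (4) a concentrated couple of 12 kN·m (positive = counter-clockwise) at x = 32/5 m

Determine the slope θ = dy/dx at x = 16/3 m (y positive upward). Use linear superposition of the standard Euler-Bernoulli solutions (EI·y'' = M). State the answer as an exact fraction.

Load 1 — point force P=-8 kN at a=48/5 m (b=L-a=32/5):
  θ_1 = -Pb²x(2aL-(3a+b)x)/(2L³EI)  [x≤a] = -(-8)·(32/5)²·(16/3)·(2·(48/5)·16-(3·(48/5)+(32/5))·(16/3))/(2·16³·2000) = 1792/140625 rad
Load 2 — applied couple M₀=-2 kN·m at a=32/3 m (b=L-a=16/3):
  θ_2 = (R_Ax²/2 - M_Ax)/EI  [x≤a] with R_A=-1/6, M_A=-2/3 = ((-1/6)·(16/3)²/2 - (-2/3)·(16/3))/2000 = 2/3375 rad
Load 3 — applied couple M₀=14 kN·m at a=12 m (b=L-a=4):
  θ_3 = (R_Ax²/2 - M_Ax)/EI  [x≤a] with R_A=63/64, M_A=35/8 = ((63/64)·(16/3)²/2 - (35/8)·(16/3))/2000 = -7/1500 rad
Load 4 — applied couple M₀=12 kN·m at a=32/5 m (b=L-a=48/5):
  θ_4 = (R_Ax²/2 - M_Ax)/EI  [x≤a] with R_A=27/25, M_A=36/25 = ((27/25)·(16/3)²/2 - (36/25)·(16/3))/2000 = 12/3125 rad
Superposition: θ = Σ θ_i = 21109/1687500 rad ≈ 0.012509 rad

θ(16/3) = 21109/1687500 rad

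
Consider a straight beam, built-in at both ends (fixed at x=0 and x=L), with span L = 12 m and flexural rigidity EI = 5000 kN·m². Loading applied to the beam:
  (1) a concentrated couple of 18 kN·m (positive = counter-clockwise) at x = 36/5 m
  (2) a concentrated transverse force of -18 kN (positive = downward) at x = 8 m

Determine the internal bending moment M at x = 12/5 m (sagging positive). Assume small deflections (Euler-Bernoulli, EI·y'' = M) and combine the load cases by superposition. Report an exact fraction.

Load 1 — applied couple M₀=18 kN·m at a=36/5 m (b=L-a=24/5):
  M_1 = R_Ax - M_A  [x≤a] with R_A=54/25, M_A=144/25 = (54/25)·(12/5) - (144/25) = -72/125 kN·m
Load 2 — point force P=-18 kN at a=8 m (b=L-a=4):
  M_2 = Pb²(3a+b)x/L³ - Pab²/L²  [x≤a] = (-18)·4²·(3·8+4)·(12/5)/12³ - (-18)·8·4²/12² = 24/5 kN·m
Superposition: M = Σ M_i = 528/125 kN·m ≈ 4.224000 kN·m

M(12/5) = 528/125 kN·m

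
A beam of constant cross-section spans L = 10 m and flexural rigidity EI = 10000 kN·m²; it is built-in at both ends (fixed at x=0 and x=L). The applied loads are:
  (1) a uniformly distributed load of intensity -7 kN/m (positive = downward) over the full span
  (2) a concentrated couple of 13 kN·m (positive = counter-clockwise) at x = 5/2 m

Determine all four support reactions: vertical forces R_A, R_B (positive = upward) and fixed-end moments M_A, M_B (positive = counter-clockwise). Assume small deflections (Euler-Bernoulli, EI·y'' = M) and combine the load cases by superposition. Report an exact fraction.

R_A = -2683/80 kN, M_A = -2917/48 kN·m, R_B = -2917/80 kN, M_B = 2995/48 kN·m

Load 1 — uniform load w=-7 kN/m over full span:
  R_A = wL/2 = (-7)·10/2 = -35 kN
  M_A = wL²/12 = (-7)·10²/12 = -175/3 kN·m
  R_B = wL/2 = (-7)·10/2 = -35 kN
  M_B = -wL²/12 = -(-7)·10²/12 = 175/3 kN·m
Load 2 — applied couple M₀=13 kN·m at a=5/2 m (b=L-a=15/2):
  R_A = 6M₀ab/L³ = 6·13·(5/2)·(15/2)/10³ = 117/80 kN
  M_A = M₀b(2a-b)/L² = 13·(15/2)·(2·(5/2)-(15/2))/10² = -39/16 kN·m
  R_B = -6M₀ab/L³ = -6·13·(5/2)·(15/2)/10³ = -117/80 kN
  M_B = M₀a(2b-a)/L² = 13·(5/2)·(2·(15/2)-(5/2))/10² = 65/16 kN·m
Superposition: R_A = -2683/80 kN, M_A = -2917/48 kN·m, R_B = -2917/80 kN, M_B = 2995/48 kN·m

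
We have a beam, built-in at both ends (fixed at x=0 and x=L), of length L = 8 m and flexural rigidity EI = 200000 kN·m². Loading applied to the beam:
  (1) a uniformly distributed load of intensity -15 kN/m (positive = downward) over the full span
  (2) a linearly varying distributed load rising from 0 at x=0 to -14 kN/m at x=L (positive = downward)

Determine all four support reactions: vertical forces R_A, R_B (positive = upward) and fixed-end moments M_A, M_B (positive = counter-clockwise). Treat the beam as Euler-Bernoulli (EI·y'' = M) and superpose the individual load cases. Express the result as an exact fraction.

Load 1 — uniform load w=-15 kN/m over full span:
  R_A = wL/2 = (-15)·8/2 = -60 kN
  M_A = wL²/12 = (-15)·8²/12 = -80 kN·m
  R_B = wL/2 = (-15)·8/2 = -60 kN
  M_B = -wL²/12 = -(-15)·8²/12 = 80 kN·m
Load 2 — triangular load w₀=-14 kN/m (0→w₀ over full span):
  R_A = 3w₀L/20 = 3·(-14)·8/20 = -84/5 kN
  M_A = w₀L²/30 = (-14)·8²/30 = -448/15 kN·m
  R_B = 7w₀L/20 = 7·(-14)·8/20 = -196/5 kN
  M_B = -w₀L²/20 = -(-14)·8²/20 = 224/5 kN·m
Superposition: R_A = -384/5 kN, M_A = -1648/15 kN·m, R_B = -496/5 kN, M_B = 624/5 kN·m

R_A = -384/5 kN, M_A = -1648/15 kN·m, R_B = -496/5 kN, M_B = 624/5 kN·m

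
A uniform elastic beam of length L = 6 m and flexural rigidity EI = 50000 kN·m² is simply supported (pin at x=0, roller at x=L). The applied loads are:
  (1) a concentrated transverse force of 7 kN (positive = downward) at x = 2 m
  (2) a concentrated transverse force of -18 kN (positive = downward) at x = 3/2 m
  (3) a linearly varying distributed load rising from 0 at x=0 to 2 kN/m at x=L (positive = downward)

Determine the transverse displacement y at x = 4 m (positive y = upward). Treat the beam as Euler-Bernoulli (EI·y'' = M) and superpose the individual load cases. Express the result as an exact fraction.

y(4) = 557/3600000 m

Load 1 — point force P=7 kN at a=2 m (b=L-a=4):
  y_1 = -Pa(L-x)(2Lx-a²-x²)/(6LEI)  [x>a] = -7·2·(6-4)·(2·6·4-2²-4²)/(6·6·50000) = -49/112500 m
Load 2 — point force P=-18 kN at a=3/2 m (b=L-a=9/2):
  y_2 = -Pa(L-x)(2Lx-a²-x²)/(6LEI)  [x>a] = -(-18)·(3/2)·(6-4)·(2·6·4-(3/2)²-4²)/(6·6·50000) = 357/400000 m
Load 3 — triangular load w₀=2 kN/m (0→w₀ over full span):
  y_3 = -w₀x(7L⁴-10L²x²+3x⁴)/(360LEI) = -2·4·(7·6⁴-10·6²·4²+3·4⁴)/(360·6·50000) = -17/56250 m
Superposition: y = Σ y_i = 557/3600000 m ≈ 0.000155 m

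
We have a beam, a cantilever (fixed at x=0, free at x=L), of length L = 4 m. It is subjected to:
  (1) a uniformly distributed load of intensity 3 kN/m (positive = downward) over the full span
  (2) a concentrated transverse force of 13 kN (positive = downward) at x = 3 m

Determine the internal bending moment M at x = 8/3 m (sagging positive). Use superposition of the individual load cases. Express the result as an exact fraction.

M(8/3) = -7 kN·m

Load 1 — uniform load w=3 kN/m over full span:
  M_1 = -w(L-x)²/2 = -3·(4-(8/3))²/2 = -8/3 kN·m
Load 2 — point force P=13 kN at a=3 m (b=L-a=1):
  M_2 = -P(a-x)  [x≤a] = -13·(3-(8/3)) = -13/3 kN·m
Superposition: M = Σ M_i = -7 kN·m ≈ -7.000000 kN·m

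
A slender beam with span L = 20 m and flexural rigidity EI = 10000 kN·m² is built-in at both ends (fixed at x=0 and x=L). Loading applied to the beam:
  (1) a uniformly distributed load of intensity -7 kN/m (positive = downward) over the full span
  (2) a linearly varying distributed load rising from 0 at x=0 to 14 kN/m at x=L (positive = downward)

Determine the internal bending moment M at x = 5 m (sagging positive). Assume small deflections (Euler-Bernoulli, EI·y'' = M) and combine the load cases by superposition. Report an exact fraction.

M(5) = -245/12 kN·m

Load 1 — uniform load w=-7 kN/m over full span:
  M_1 = wLx/2 - wL²/12 - wx²/2 = (-7)·20·5/2 - (-7)·20²/12 - (-7)·5²/2 = -175/6 kN·m
Load 2 — triangular load w₀=14 kN/m (0→w₀ over full span):
  M_2 = 3w₀Lx/20 - w₀L²/30 - w₀x³/(6L) = 3·14·20·5/20 - 14·20²/30 - 14·5³/(6·20) = 35/4 kN·m
Superposition: M = Σ M_i = -245/12 kN·m ≈ -20.416667 kN·m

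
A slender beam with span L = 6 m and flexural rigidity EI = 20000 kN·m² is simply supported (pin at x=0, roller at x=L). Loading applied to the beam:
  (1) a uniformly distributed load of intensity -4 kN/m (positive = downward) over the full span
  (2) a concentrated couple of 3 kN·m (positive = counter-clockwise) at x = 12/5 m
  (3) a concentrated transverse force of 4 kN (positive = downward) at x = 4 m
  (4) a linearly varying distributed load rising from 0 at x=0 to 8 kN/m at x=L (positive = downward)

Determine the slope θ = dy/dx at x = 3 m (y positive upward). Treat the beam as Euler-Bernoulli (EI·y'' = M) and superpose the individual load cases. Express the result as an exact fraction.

Load 1 — uniform load w=-4 kN/m over full span:
  θ_1 = -w(L³-6Lx²+4x³)/(24EI) = -(-4)·(6³-6·6·3²+4·3³)/(24·20000) = 0 rad
Load 2 — applied couple M₀=3 kN·m at a=12/5 m (b=L-a=18/5):
  θ_2 = (M₀x²/(2L)-M₀(x-a)+C₁)/EI  [x>a] with C₁=M₀(3b²-L²)/(6L)=6/25 = (3·3²/(2·6)-3·(3-(12/5))+(6/25))/20000 = 69/2000000 rad
Load 3 — point force P=4 kN at a=4 m (b=L-a=2):
  θ_3 = -Pb(L²-b²-3x²)/(6LEI)  [x≤a] = -4·2·(6²-2²-3·3²)/(6·6·20000) = -1/18000 rad
Load 4 — triangular load w₀=8 kN/m (0→w₀ over full span):
  θ_4 = -w₀(7L⁴-30L²x²+15x⁴)/(360LEI) = -8·(7·6⁴-30·6²·3²+15·3⁴)/(360·6·20000) = -21/200000 rad
Superposition: θ = Σ θ_i = -2269/18000000 rad ≈ -0.000126 rad

θ(3) = -2269/18000000 rad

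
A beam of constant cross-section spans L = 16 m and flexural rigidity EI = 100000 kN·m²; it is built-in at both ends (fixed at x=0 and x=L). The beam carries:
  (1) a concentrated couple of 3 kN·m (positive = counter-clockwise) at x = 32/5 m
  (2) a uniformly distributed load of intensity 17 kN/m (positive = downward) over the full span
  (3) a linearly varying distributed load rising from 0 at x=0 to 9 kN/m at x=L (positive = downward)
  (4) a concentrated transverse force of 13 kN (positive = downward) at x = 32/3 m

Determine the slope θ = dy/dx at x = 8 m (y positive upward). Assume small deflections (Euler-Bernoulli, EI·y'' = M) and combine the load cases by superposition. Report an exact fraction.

Load 1 — applied couple M₀=3 kN·m at a=32/5 m (b=L-a=48/5):
  θ_1 = (R_Ax²/2 - M_Ax - M₀(x-a))/EI  [x>a] with R_A=27/100, M_A=9/25 = ((27/100)·8²/2 - (9/25)·8 - 3·(8-(32/5)))/100000 = 3/312500 rad
Load 2 — uniform load w=17 kN/m over full span:
  θ_2 = -wx(L-x)(L-2x)/(12EI) = -17·8·(16-8)·(16-2·8)/(12·100000) = 0 rad
Load 3 — triangular load w₀=9 kN/m (0→w₀ over full span):
  θ_3 = -w₀(2x(L-x)(L-2x)(x+2L)+x²(L-x)²)/(120LEI) = -9·(2·8·(16-8)·(16-2·8)·(8+2·16)+8²·(16-8)²)/(120·16·100000) = -3/15625 rad
Load 4 — point force P=13 kN at a=32/3 m (b=L-a=16/3):
  θ_4 = -Pb²x(2aL-(3a+b)x)/(2L³EI)  [x≤a] = -13·(16/3)²·8·(2·(32/3)·16-(3·(32/3)+(16/3))·8)/(2·16³·100000) = -13/84375 rad
Superposition: θ = Σ θ_i = -2839/8437500 rad ≈ -0.000336 rad

θ(8) = -2839/8437500 rad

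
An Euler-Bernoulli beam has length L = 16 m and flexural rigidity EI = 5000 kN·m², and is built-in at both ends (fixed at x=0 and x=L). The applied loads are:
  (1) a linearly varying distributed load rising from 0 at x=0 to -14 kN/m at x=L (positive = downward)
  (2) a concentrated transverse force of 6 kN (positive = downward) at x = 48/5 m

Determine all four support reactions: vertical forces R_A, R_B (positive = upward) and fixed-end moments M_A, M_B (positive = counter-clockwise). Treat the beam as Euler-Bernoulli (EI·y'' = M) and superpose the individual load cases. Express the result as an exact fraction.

R_A = -3936/125 kN, M_A = -41344/375 kN·m, R_B = -9314/125 kN, M_B = 20672/125 kN·m

Load 1 — triangular load w₀=-14 kN/m (0→w₀ over full span):
  R_A = 3w₀L/20 = 3·(-14)·16/20 = -168/5 kN
  M_A = w₀L²/30 = (-14)·16²/30 = -1792/15 kN·m
  R_B = 7w₀L/20 = 7·(-14)·16/20 = -392/5 kN
  M_B = -w₀L²/20 = -(-14)·16²/20 = 896/5 kN·m
Load 2 — point force P=6 kN at a=48/5 m (b=L-a=32/5):
  R_A = Pb²(3a+b)/L³ = 6·(32/5)²·(3·(48/5)+(32/5))/16³ = 264/125 kN
  M_A = Pab²/L² = 6·(48/5)·(32/5)²/16² = 1152/125 kN·m
  R_B = Pa²(a+3b)/L³ = 6·(48/5)²·((48/5)+3·(32/5))/16³ = 486/125 kN
  M_B = -Pa²b/L² = -6·(48/5)²·(32/5)/16² = -1728/125 kN·m
Superposition: R_A = -3936/125 kN, M_A = -41344/375 kN·m, R_B = -9314/125 kN, M_B = 20672/125 kN·m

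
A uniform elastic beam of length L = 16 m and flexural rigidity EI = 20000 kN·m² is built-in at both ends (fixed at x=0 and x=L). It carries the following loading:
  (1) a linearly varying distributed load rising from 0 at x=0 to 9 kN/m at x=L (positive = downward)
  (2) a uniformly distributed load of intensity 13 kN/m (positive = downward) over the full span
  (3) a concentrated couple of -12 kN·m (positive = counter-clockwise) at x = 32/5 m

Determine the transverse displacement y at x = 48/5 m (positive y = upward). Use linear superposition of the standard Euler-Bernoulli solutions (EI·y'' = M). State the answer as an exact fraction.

y(48/5) = -1373184/9765625 m

Load 1 — triangular load w₀=9 kN/m (0→w₀ over full span):
  y_1 = -w₀x²(L-x)²(x+2L)/(120LEI) = -9·(48/5)²·(16-(48/5))²·((48/5)+2·16)/(120·16·20000) = -359424/9765625 m
Load 2 — uniform load w=13 kN/m over full span:
  y_2 = -wx²(L-x)²/(24EI) = -13·(48/5)²·(16-(48/5))²/(24·20000) = -39936/390625 m
Load 3 — applied couple M₀=-12 kN·m at a=32/5 m (b=L-a=48/5):
  y_3 = (R_Ax³/6 - M_Ax²/2 - M₀(x-a)²/2)/EI  [x>a] with R_A=-27/25, M_A=-36/25 = ((-27/25)·(48/5)³/6 - (-36/25)·(48/5)²/2 - (-12)·((48/5)-(32/5))²/2)/20000 = -3072/1953125 m
Superposition: y = Σ y_i = -1373184/9765625 m ≈ -0.140614 m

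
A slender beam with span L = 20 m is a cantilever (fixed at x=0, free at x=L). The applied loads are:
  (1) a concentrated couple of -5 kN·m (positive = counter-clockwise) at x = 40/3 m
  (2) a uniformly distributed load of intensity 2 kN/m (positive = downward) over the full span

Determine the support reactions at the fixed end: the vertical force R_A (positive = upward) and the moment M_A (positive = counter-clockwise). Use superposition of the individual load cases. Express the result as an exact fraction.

Load 1 — applied couple M₀=-5 kN·m at a=40/3 m (b=L-a=20/3):
  R_A = 0 kN
  M_A = -M₀ = -(-5) = 5 kN·m
Load 2 — uniform load w=2 kN/m over full span:
  R_A = wL = 2·20 = 40 kN
  M_A = wL²/2 = 2·20²/2 = 400 kN·m
Superposition: R_A = 40 kN, M_A = 405 kN·m

R_A = 40 kN, M_A = 405 kN·m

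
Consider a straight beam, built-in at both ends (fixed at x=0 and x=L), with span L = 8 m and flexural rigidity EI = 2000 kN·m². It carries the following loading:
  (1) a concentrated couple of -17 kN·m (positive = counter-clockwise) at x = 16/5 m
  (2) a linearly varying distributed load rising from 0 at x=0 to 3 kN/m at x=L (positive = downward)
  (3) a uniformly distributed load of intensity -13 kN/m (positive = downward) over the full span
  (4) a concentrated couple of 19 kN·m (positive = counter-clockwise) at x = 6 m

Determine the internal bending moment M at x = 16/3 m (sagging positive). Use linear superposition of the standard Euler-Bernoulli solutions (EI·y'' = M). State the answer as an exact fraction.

Load 1 — applied couple M₀=-17 kN·m at a=16/5 m (b=L-a=24/5):
  M_1 = R_Ax - M_A - M₀  [x>a] with R_A=-153/50, M_A=-51/25 = (-153/50)·(16/3) - (-51/25) - (-17) = 68/25 kN·m
Load 2 — triangular load w₀=3 kN/m (0→w₀ over full span):
  M_2 = 3w₀Lx/20 - w₀L²/30 - w₀x³/(6L) = 3·3·8·(16/3)/20 - 3·8²/30 - 3·(16/3)³/(6·8) = 448/135 kN·m
Load 3 — uniform load w=-13 kN/m over full span:
  M_3 = wLx/2 - wL²/12 - wx²/2 = (-13)·8·(16/3)/2 - (-13)·8²/12 - (-13)·(16/3)²/2 = -208/9 kN·m
Load 4 — applied couple M₀=19 kN·m at a=6 m (b=L-a=2):
  M_4 = R_Ax - M_A  [x≤a] with R_A=171/64, M_A=95/16 = (171/64)·(16/3) - (95/16) = 133/16 kN·m
Superposition: M = Σ M_i = -94609/10800 kN·m ≈ -8.760093 kN·m

M(16/3) = -94609/10800 kN·m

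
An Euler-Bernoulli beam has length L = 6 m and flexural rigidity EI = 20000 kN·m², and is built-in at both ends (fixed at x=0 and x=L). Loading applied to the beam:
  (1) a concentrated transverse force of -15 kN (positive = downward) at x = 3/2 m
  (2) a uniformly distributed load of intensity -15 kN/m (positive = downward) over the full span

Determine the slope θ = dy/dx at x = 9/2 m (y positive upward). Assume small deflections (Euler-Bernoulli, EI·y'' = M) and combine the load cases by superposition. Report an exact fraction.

θ(9/2) = -297/204800 rad

Load 1 — point force P=-15 kN at a=3/2 m (b=L-a=9/2):
  θ_1 = Pa²(L-x)(2bL-(3b+a)(L-x))/(2L³EI)  [x>a] = (-15)·(3/2)²·(6-(9/2))·(2·(9/2)·6-(3·(9/2)+(3/2))·(6-(9/2)))/(2·6³·20000) = -189/1024000 rad
Load 2 — uniform load w=-15 kN/m over full span:
  θ_2 = -wx(L-x)(L-2x)/(12EI) = -(-15)·(9/2)·(6-(9/2))·(6-2·(9/2))/(12·20000) = -81/64000 rad
Superposition: θ = Σ θ_i = -297/204800 rad ≈ -0.001450 rad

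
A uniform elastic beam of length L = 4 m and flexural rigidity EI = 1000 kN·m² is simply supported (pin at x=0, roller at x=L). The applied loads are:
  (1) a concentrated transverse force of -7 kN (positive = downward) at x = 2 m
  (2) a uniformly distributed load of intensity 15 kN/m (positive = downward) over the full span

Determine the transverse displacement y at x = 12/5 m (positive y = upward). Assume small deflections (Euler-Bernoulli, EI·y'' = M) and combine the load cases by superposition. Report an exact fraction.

Load 1 — point force P=-7 kN at a=2 m (b=L-a=2):
  y_1 = -Pa(L-x)(2Lx-a²-x²)/(6LEI)  [x>a] = -(-7)·2·(4-(12/5))·(2·4·(12/5)-2²-(12/5)²)/(6·4·1000) = 413/46875 m
Load 2 — uniform load w=15 kN/m over full span:
  y_2 = -wx(L³-2Lx²+x³)/(24EI) = -15·(12/5)·(4³-2·4·(12/5)²+(12/5)³)/(24·1000) = -744/15625 m
Superposition: y = Σ y_i = -1819/46875 m ≈ -0.038805 m

y(12/5) = -1819/46875 m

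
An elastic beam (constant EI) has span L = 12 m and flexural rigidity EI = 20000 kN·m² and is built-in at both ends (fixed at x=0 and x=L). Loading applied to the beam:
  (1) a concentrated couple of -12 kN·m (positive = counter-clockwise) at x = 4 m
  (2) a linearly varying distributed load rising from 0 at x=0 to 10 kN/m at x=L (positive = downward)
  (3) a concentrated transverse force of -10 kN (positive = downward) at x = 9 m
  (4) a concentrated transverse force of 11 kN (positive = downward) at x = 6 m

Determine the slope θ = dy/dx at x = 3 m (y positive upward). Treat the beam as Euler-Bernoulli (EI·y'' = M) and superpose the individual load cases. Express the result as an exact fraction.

Load 1 — applied couple M₀=-12 kN·m at a=4 m (b=L-a=8):
  θ_1 = (R_Ax²/2 - M_Ax)/EI  [x≤a] with R_A=-4/3, M_A=0 = ((-4/3)·3²/2 - 0·3)/20000 = -3/10000 rad
Load 2 — triangular load w₀=10 kN/m (0→w₀ over full span):
  θ_2 = -w₀(2x(L-x)(L-2x)(x+2L)+x²(L-x)²)/(120LEI) = -10·(2·3·(12-3)·(12-2·3)·(3+2·12)+3²·(12-3)²)/(120·12·20000) = -1053/320000 rad
Load 3 — point force P=-10 kN at a=9 m (b=L-a=3):
  θ_3 = -Pb²x(2aL-(3a+b)x)/(2L³EI)  [x≤a] = -(-10)·3²·3·(2·9·12-(3·9+3)·3)/(2·12³·20000) = 63/128000 rad
Load 4 — point force P=11 kN at a=6 m (b=L-a=6):
  θ_4 = -Pb²x(2aL-(3a+b)x)/(2L³EI)  [x≤a] = -11·6²·3·(2·6·12-(3·6+6)·3)/(2·12³·20000) = -99/80000 rad
Superposition: θ = Σ θ_i = -111/25600 rad ≈ -0.004336 rad

θ(3) = -111/25600 rad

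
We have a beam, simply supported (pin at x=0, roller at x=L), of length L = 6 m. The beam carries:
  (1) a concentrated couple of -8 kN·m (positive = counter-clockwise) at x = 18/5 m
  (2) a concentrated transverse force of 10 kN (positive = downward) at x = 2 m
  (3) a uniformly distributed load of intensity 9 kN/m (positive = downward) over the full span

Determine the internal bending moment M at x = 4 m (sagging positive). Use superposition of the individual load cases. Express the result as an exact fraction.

Load 1 — applied couple M₀=-8 kN·m at a=18/5 m (b=L-a=12/5):
  M_1 = M₀x/L - M₀  [x>a] = (-8)·4/6 - (-8) = 8/3 kN·m
Load 2 — point force P=10 kN at a=2 m (b=L-a=4):
  M_2 = Pa(L-x)/L  [x>a] = 10·2·(6-4)/6 = 20/3 kN·m
Load 3 — uniform load w=9 kN/m over full span:
  M_3 = wx(L-x)/2 = 9·4·(6-4)/2 = 36 kN·m
Superposition: M = Σ M_i = 136/3 kN·m ≈ 45.333333 kN·m

M(4) = 136/3 kN·m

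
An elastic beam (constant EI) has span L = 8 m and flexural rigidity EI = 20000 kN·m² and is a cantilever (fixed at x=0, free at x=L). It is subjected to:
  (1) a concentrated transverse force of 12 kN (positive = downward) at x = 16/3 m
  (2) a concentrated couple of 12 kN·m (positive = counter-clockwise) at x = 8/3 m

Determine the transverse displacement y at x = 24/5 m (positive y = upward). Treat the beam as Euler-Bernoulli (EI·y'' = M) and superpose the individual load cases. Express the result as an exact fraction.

Load 1 — point force P=12 kN at a=16/3 m (b=L-a=8/3):
  y_1 = -Px²(3a-x)/(6EI)  [x≤a] = -12·(24/5)²·(3·(16/3)-(24/5))/(6·20000) = -2016/78125 m
Load 2 — applied couple M₀=12 kN·m at a=8/3 m (b=L-a=16/3):
  y_2 = M₀a(2x-a)/(2EI)  [x>a] = 12·(8/3)·(2·(24/5)-(8/3))/(2·20000) = 52/9375 m
Superposition: y = Σ y_i = -4748/234375 m ≈ -0.020258 m

y(24/5) = -4748/234375 m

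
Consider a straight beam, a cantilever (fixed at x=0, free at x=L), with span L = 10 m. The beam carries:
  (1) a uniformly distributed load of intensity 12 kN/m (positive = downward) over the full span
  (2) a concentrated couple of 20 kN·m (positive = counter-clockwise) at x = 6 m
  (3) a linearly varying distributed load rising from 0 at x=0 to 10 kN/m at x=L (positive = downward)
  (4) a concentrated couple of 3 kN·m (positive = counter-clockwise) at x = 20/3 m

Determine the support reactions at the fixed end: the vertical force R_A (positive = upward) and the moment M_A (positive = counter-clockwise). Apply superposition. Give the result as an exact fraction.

Load 1 — uniform load w=12 kN/m over full span:
  R_A = wL = 12·10 = 120 kN
  M_A = wL²/2 = 12·10²/2 = 600 kN·m
Load 2 — applied couple M₀=20 kN·m at a=6 m (b=L-a=4):
  R_A = 0 kN
  M_A = -M₀ = -20 kN·m
Load 3 — triangular load w₀=10 kN/m (0→w₀ over full span):
  R_A = w₀L/2 = 10·10/2 = 50 kN
  M_A = w₀L²/3 = 10·10²/3 = 1000/3 kN·m
Load 4 — applied couple M₀=3 kN·m at a=20/3 m (b=L-a=10/3):
  R_A = 0 kN
  M_A = -M₀ = -3 kN·m
Superposition: R_A = 170 kN, M_A = 2731/3 kN·m

R_A = 170 kN, M_A = 2731/3 kN·m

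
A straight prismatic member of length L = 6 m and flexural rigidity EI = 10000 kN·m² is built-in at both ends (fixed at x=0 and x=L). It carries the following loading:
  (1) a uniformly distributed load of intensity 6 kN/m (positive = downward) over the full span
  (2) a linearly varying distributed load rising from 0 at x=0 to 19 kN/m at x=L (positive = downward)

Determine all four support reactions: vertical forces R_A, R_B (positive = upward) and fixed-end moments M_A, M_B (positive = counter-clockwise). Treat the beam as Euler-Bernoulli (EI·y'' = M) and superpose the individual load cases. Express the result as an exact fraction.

Load 1 — uniform load w=6 kN/m over full span:
  R_A = wL/2 = 6·6/2 = 18 kN
  M_A = wL²/12 = 6·6²/12 = 18 kN·m
  R_B = wL/2 = 6·6/2 = 18 kN
  M_B = -wL²/12 = -6·6²/12 = -18 kN·m
Load 2 — triangular load w₀=19 kN/m (0→w₀ over full span):
  R_A = 3w₀L/20 = 3·19·6/20 = 171/10 kN
  M_A = w₀L²/30 = 19·6²/30 = 114/5 kN·m
  R_B = 7w₀L/20 = 7·19·6/20 = 399/10 kN
  M_B = -w₀L²/20 = -19·6²/20 = -171/5 kN·m
Superposition: R_A = 351/10 kN, M_A = 204/5 kN·m, R_B = 579/10 kN, M_B = -261/5 kN·m

R_A = 351/10 kN, M_A = 204/5 kN·m, R_B = 579/10 kN, M_B = -261/5 kN·m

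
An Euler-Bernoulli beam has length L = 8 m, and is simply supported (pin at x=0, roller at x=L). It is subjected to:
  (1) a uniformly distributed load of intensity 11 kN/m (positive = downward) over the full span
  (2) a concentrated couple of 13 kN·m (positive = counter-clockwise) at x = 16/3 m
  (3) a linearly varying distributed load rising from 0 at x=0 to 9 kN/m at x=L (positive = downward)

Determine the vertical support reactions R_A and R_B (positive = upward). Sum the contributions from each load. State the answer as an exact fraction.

R_A = 461/8 kN, R_B = 531/8 kN

Load 1 — uniform load w=11 kN/m over full span:
  R_A = wL/2 = 11·8/2 = 44 kN
  R_B = wL/2 = 11·8/2 = 44 kN
Load 2 — applied couple M₀=13 kN·m at a=16/3 m (b=L-a=8/3):
  R_A = M₀/L = 13/8 kN
  R_B = -M₀/L = -13/8 kN
Load 3 — triangular load w₀=9 kN/m (0→w₀ over full span):
  R_A = w₀L/6 = 9·8/6 = 12 kN
  R_B = w₀L/3 = 9·8/3 = 24 kN
Superposition: R_A = 461/8 kN, R_B = 531/8 kN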